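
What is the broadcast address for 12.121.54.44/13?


Network: 12.120.0.0/13
Host bits = 19
Set all host bits to 1:
Broadcast: 12.127.255.255


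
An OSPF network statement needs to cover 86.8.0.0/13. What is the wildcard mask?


Subnet mask: 255.248.0.0
Wildcard = 255.255.255.255 - subnet mask
255 - 255 = 0
255 - 248 = 7
255 - 0 = 255
255 - 0 = 255
Wildcard: 0.7.255.255


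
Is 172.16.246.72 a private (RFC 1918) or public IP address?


RFC 1918 private ranges:
  10.0.0.0/8 (10.0.0.0 - 10.255.255.255)
  172.16.0.0/12 (172.16.0.0 - 172.31.255.255)
  192.168.0.0/16 (192.168.0.0 - 192.168.255.255)
Private (in 172.16.0.0/12)


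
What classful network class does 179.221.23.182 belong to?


First octet: 179
Binary: 10110011
10xxxxxx -> Class B (128-191)
Class B, default mask 255.255.0.0 (/16)


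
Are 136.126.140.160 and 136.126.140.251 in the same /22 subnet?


Mask: 255.255.252.0
136.126.140.160 AND mask = 136.126.140.0
136.126.140.251 AND mask = 136.126.140.0
Yes, same subnet (136.126.140.0)


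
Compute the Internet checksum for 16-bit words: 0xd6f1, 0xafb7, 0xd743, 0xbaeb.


Sum all words (with carry folding):
+ 0xd6f1 = 0xd6f1
+ 0xafb7 = 0x86a9
+ 0xd743 = 0x5ded
+ 0xbaeb = 0x18d9
One's complement: ~0x18d9
Checksum = 0xe726


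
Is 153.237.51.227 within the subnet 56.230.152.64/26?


Subnet network: 56.230.152.64
Test IP AND mask: 153.237.51.192
No, 153.237.51.227 is not in 56.230.152.64/26


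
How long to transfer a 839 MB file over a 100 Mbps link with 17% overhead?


Effective throughput = 100 * (1 - 17/100) = 83 Mbps
File size in Mb = 839 * 8 = 6712 Mb
Time = 6712 / 83
Time = 80.8675 seconds


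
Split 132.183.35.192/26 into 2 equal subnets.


New prefix = 26 + 1 = 27
Each subnet has 32 addresses
  132.183.35.192/27
  132.183.35.224/27
Subnets: 132.183.35.192/27, 132.183.35.224/27


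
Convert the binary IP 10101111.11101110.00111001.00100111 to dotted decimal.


10101111 = 175
11101110 = 238
00111001 = 57
00100111 = 39
IP: 175.238.57.39


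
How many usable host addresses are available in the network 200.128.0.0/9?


Host bits = 32 - 9 = 23
Total addresses = 2^23 = 8388608
Usable = total - 2 (network and broadcast)
Usable hosts: 8388606


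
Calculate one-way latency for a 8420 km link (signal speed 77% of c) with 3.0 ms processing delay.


Speed = 0.77 * 3e5 km/s = 231000 km/s
Propagation delay = 8420 / 231000 = 0.0365 s = 36.4502 ms
Processing delay = 3.0 ms
Total one-way latency = 39.4502 ms


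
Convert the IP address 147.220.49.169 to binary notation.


147 = 10010011
220 = 11011100
49 = 00110001
169 = 10101001
Binary: 10010011.11011100.00110001.10101001


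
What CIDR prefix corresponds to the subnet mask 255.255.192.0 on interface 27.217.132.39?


Binary: 11111111.11111111.11000000.00000000
Count leading 1s
Prefix: /18


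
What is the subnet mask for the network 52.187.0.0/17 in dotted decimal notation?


/17 means 17 network bits, 15 host bits
Binary: 11111111111111111000000000000000
Mask: 255.255.128.0


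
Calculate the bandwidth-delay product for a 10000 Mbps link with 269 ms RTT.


BDP = bandwidth * RTT
= 10000 Mbps * 269 ms
= 10000 * 1e6 * 269 / 1000 bits
= 2690000000 bits
= 336250000 bytes
= 328369.1406 KB
BDP = 2690000000 bits (336250000 bytes)


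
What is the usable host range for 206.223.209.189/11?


Network: 206.192.0.0
Broadcast: 206.223.255.255
First usable = network + 1
Last usable = broadcast - 1
Range: 206.192.0.1 to 206.223.255.254


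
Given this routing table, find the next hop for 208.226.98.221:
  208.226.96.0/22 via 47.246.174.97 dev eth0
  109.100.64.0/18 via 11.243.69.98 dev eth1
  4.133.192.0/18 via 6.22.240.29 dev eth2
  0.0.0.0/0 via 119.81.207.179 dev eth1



Longest prefix match for 208.226.98.221:
  /22 208.226.96.0: MATCH
  /18 109.100.64.0: no
  /18 4.133.192.0: no
  /0 0.0.0.0: MATCH
Selected: next-hop 47.246.174.97 via eth0 (matched /22)


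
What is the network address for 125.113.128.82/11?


IP:   01111101.01110001.10000000.01010010
Mask: 11111111.11100000.00000000.00000000
AND operation:
Net:  01111101.01100000.00000000.00000000
Network: 125.96.0.0/11


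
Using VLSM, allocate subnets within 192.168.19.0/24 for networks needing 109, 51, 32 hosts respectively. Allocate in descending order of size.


109 hosts -> /25 (126 usable): 192.168.19.0/25
51 hosts -> /26 (62 usable): 192.168.19.128/26
32 hosts -> /26 (62 usable): 192.168.19.192/26
Allocation: 192.168.19.0/25 (109 hosts, 126 usable); 192.168.19.128/26 (51 hosts, 62 usable); 192.168.19.192/26 (32 hosts, 62 usable)


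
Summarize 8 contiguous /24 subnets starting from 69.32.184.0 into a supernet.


Original prefix: /24
Number of subnets: 8 = 2^3
New prefix = 24 - 3 = 21
Supernet: 69.32.184.0/21


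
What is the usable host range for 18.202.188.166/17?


Network: 18.202.128.0
Broadcast: 18.202.255.255
First usable = network + 1
Last usable = broadcast - 1
Range: 18.202.128.1 to 18.202.255.254


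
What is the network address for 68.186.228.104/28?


IP:   01000100.10111010.11100100.01101000
Mask: 11111111.11111111.11111111.11110000
AND operation:
Net:  01000100.10111010.11100100.01100000
Network: 68.186.228.96/28


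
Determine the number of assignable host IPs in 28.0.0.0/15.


Host bits = 32 - 15 = 17
Total addresses = 2^17 = 131072
Usable = total - 2 (network and broadcast)
Usable hosts: 131070


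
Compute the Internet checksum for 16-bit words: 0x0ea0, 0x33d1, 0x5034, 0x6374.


Sum all words (with carry folding):
+ 0x0ea0 = 0x0ea0
+ 0x33d1 = 0x4271
+ 0x5034 = 0x92a5
+ 0x6374 = 0xf619
One's complement: ~0xf619
Checksum = 0x09e6


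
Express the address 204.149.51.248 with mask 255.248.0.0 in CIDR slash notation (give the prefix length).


Binary: 11111111.11111000.00000000.00000000
Count leading 1s
Prefix: /13


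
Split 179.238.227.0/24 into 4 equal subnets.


New prefix = 24 + 2 = 26
Each subnet has 64 addresses
  179.238.227.0/26
  179.238.227.64/26
  179.238.227.128/26
  179.238.227.192/26
Subnets: 179.238.227.0/26, 179.238.227.64/26, 179.238.227.128/26, 179.238.227.192/26


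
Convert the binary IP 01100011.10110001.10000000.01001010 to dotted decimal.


01100011 = 99
10110001 = 177
10000000 = 128
01001010 = 74
IP: 99.177.128.74


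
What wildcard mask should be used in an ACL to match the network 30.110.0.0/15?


Subnet mask: 255.254.0.0
Wildcard = 255.255.255.255 - subnet mask
255 - 255 = 0
255 - 254 = 1
255 - 0 = 255
255 - 0 = 255
Wildcard: 0.1.255.255


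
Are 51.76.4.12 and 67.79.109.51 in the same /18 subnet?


Mask: 255.255.192.0
51.76.4.12 AND mask = 51.76.0.0
67.79.109.51 AND mask = 67.79.64.0
No, different subnets (51.76.0.0 vs 67.79.64.0)


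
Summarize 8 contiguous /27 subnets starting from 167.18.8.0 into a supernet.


Original prefix: /27
Number of subnets: 8 = 2^3
New prefix = 27 - 3 = 24
Supernet: 167.18.8.0/24


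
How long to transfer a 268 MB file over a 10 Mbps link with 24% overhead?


Effective throughput = 10 * (1 - 24/100) = 7.6 Mbps
File size in Mb = 268 * 8 = 2144 Mb
Time = 2144 / 7.6
Time = 282.1053 seconds


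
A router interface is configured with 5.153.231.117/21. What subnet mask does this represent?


/21 means 21 network bits, 11 host bits
Binary: 11111111111111111111100000000000
Mask: 255.255.248.0


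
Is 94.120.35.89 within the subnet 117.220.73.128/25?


Subnet network: 117.220.73.128
Test IP AND mask: 94.120.35.0
No, 94.120.35.89 is not in 117.220.73.128/25


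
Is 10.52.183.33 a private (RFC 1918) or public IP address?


RFC 1918 private ranges:
  10.0.0.0/8 (10.0.0.0 - 10.255.255.255)
  172.16.0.0/12 (172.16.0.0 - 172.31.255.255)
  192.168.0.0/16 (192.168.0.0 - 192.168.255.255)
Private (in 10.0.0.0/8)


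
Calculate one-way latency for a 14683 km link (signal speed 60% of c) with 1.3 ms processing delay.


Speed = 0.6 * 3e5 km/s = 180000 km/s
Propagation delay = 14683 / 180000 = 0.0816 s = 81.5722 ms
Processing delay = 1.3 ms
Total one-way latency = 82.8722 ms


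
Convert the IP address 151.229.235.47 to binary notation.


151 = 10010111
229 = 11100101
235 = 11101011
47 = 00101111
Binary: 10010111.11100101.11101011.00101111


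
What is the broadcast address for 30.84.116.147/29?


Network: 30.84.116.144/29
Host bits = 3
Set all host bits to 1:
Broadcast: 30.84.116.151


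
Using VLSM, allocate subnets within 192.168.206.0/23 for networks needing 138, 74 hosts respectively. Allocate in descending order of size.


138 hosts -> /24 (254 usable): 192.168.206.0/24
74 hosts -> /25 (126 usable): 192.168.207.0/25
Allocation: 192.168.206.0/24 (138 hosts, 254 usable); 192.168.207.0/25 (74 hosts, 126 usable)


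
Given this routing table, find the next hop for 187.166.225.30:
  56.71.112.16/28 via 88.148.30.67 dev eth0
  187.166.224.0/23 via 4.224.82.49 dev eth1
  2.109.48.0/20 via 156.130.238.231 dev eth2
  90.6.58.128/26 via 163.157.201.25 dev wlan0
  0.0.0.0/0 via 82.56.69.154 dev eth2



Longest prefix match for 187.166.225.30:
  /28 56.71.112.16: no
  /23 187.166.224.0: MATCH
  /20 2.109.48.0: no
  /26 90.6.58.128: no
  /0 0.0.0.0: MATCH
Selected: next-hop 4.224.82.49 via eth1 (matched /23)


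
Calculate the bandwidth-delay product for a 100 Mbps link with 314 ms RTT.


BDP = bandwidth * RTT
= 100 Mbps * 314 ms
= 100 * 1e6 * 314 / 1000 bits
= 31400000 bits
= 3925000 bytes
= 3833.0078 KB
BDP = 31400000 bits (3925000 bytes)


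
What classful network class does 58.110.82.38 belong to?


First octet: 58
Binary: 00111010
0xxxxxxx -> Class A (1-126)
Class A, default mask 255.0.0.0 (/8)


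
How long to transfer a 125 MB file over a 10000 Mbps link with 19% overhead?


Effective throughput = 10000 * (1 - 19/100) = 8100.0 Mbps
File size in Mb = 125 * 8 = 1000 Mb
Time = 1000 / 8100.0
Time = 0.1235 seconds


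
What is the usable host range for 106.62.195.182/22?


Network: 106.62.192.0
Broadcast: 106.62.195.255
First usable = network + 1
Last usable = broadcast - 1
Range: 106.62.192.1 to 106.62.195.254


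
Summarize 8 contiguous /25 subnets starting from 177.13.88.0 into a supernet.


Original prefix: /25
Number of subnets: 8 = 2^3
New prefix = 25 - 3 = 22
Supernet: 177.13.88.0/22


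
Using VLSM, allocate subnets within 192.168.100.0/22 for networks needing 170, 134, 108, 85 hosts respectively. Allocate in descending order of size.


170 hosts -> /24 (254 usable): 192.168.100.0/24
134 hosts -> /24 (254 usable): 192.168.101.0/24
108 hosts -> /25 (126 usable): 192.168.102.0/25
85 hosts -> /25 (126 usable): 192.168.102.128/25
Allocation: 192.168.100.0/24 (170 hosts, 254 usable); 192.168.101.0/24 (134 hosts, 254 usable); 192.168.102.0/25 (108 hosts, 126 usable); 192.168.102.128/25 (85 hosts, 126 usable)


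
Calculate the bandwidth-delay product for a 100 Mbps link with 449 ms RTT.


BDP = bandwidth * RTT
= 100 Mbps * 449 ms
= 100 * 1e6 * 449 / 1000 bits
= 44900000 bits
= 5612500 bytes
= 5480.957 KB
BDP = 44900000 bits (5612500 bytes)


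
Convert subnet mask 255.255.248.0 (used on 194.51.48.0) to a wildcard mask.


Subnet mask: 255.255.248.0
Wildcard = 255.255.255.255 - subnet mask
255 - 255 = 0
255 - 255 = 0
255 - 248 = 7
255 - 0 = 255
Wildcard: 0.0.7.255


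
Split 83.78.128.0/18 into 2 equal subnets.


New prefix = 18 + 1 = 19
Each subnet has 8192 addresses
  83.78.128.0/19
  83.78.160.0/19
Subnets: 83.78.128.0/19, 83.78.160.0/19


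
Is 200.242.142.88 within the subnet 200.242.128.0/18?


Subnet network: 200.242.128.0
Test IP AND mask: 200.242.128.0
Yes, 200.242.142.88 is in 200.242.128.0/18


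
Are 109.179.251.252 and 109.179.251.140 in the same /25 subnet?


Mask: 255.255.255.128
109.179.251.252 AND mask = 109.179.251.128
109.179.251.140 AND mask = 109.179.251.128
Yes, same subnet (109.179.251.128)


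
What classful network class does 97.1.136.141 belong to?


First octet: 97
Binary: 01100001
0xxxxxxx -> Class A (1-126)
Class A, default mask 255.0.0.0 (/8)


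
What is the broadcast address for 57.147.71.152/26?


Network: 57.147.71.128/26
Host bits = 6
Set all host bits to 1:
Broadcast: 57.147.71.191


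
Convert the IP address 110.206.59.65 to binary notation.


110 = 01101110
206 = 11001110
59 = 00111011
65 = 01000001
Binary: 01101110.11001110.00111011.01000001


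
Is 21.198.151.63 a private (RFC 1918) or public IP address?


RFC 1918 private ranges:
  10.0.0.0/8 (10.0.0.0 - 10.255.255.255)
  172.16.0.0/12 (172.16.0.0 - 172.31.255.255)
  192.168.0.0/16 (192.168.0.0 - 192.168.255.255)
Public (not in any RFC 1918 range)


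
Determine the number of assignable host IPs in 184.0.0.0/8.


Host bits = 32 - 8 = 24
Total addresses = 2^24 = 16777216
Usable = total - 2 (network and broadcast)
Usable hosts: 16777214


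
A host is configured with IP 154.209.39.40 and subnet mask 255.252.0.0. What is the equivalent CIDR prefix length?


Binary: 11111111.11111100.00000000.00000000
Count leading 1s
Prefix: /14


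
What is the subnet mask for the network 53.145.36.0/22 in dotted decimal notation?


/22 means 22 network bits, 10 host bits
Binary: 11111111111111111111110000000000
Mask: 255.255.252.0


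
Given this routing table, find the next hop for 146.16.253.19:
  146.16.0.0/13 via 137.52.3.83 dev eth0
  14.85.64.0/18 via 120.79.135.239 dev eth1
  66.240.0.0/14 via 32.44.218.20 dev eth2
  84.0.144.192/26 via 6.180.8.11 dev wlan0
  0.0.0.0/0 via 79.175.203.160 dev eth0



Longest prefix match for 146.16.253.19:
  /13 146.16.0.0: MATCH
  /18 14.85.64.0: no
  /14 66.240.0.0: no
  /26 84.0.144.192: no
  /0 0.0.0.0: MATCH
Selected: next-hop 137.52.3.83 via eth0 (matched /13)


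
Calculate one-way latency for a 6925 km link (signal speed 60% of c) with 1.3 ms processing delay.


Speed = 0.6 * 3e5 km/s = 180000 km/s
Propagation delay = 6925 / 180000 = 0.0385 s = 38.4722 ms
Processing delay = 1.3 ms
Total one-way latency = 39.7722 ms


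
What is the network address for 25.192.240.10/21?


IP:   00011001.11000000.11110000.00001010
Mask: 11111111.11111111.11111000.00000000
AND operation:
Net:  00011001.11000000.11110000.00000000
Network: 25.192.240.0/21


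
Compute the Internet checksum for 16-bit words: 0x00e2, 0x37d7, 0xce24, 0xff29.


Sum all words (with carry folding):
+ 0x00e2 = 0x00e2
+ 0x37d7 = 0x38b9
+ 0xce24 = 0x06de
+ 0xff29 = 0x0608
One's complement: ~0x0608
Checksum = 0xf9f7


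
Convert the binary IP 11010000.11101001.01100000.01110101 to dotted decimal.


11010000 = 208
11101001 = 233
01100000 = 96
01110101 = 117
IP: 208.233.96.117


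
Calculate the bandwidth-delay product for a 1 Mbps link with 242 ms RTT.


BDP = bandwidth * RTT
= 1 Mbps * 242 ms
= 1 * 1e6 * 242 / 1000 bits
= 242000 bits
= 30250 bytes
= 29.541 KB
BDP = 242000 bits (30250 bytes)


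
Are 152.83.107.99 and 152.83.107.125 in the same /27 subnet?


Mask: 255.255.255.224
152.83.107.99 AND mask = 152.83.107.96
152.83.107.125 AND mask = 152.83.107.96
Yes, same subnet (152.83.107.96)


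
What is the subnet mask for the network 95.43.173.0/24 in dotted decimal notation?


/24 means 24 network bits, 8 host bits
Binary: 11111111111111111111111100000000
Mask: 255.255.255.0


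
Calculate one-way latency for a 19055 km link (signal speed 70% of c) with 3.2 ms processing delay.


Speed = 0.7 * 3e5 km/s = 210000 km/s
Propagation delay = 19055 / 210000 = 0.0907 s = 90.7381 ms
Processing delay = 3.2 ms
Total one-way latency = 93.9381 ms


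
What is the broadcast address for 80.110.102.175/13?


Network: 80.104.0.0/13
Host bits = 19
Set all host bits to 1:
Broadcast: 80.111.255.255


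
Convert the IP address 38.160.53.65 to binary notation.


38 = 00100110
160 = 10100000
53 = 00110101
65 = 01000001
Binary: 00100110.10100000.00110101.01000001


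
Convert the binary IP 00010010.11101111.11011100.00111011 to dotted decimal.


00010010 = 18
11101111 = 239
11011100 = 220
00111011 = 59
IP: 18.239.220.59


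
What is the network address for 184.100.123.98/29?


IP:   10111000.01100100.01111011.01100010
Mask: 11111111.11111111.11111111.11111000
AND operation:
Net:  10111000.01100100.01111011.01100000
Network: 184.100.123.96/29


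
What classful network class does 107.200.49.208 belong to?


First octet: 107
Binary: 01101011
0xxxxxxx -> Class A (1-126)
Class A, default mask 255.0.0.0 (/8)


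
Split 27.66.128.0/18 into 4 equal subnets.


New prefix = 18 + 2 = 20
Each subnet has 4096 addresses
  27.66.128.0/20
  27.66.144.0/20
  27.66.160.0/20
  27.66.176.0/20
Subnets: 27.66.128.0/20, 27.66.144.0/20, 27.66.160.0/20, 27.66.176.0/20


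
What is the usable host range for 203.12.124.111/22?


Network: 203.12.124.0
Broadcast: 203.12.127.255
First usable = network + 1
Last usable = broadcast - 1
Range: 203.12.124.1 to 203.12.127.254


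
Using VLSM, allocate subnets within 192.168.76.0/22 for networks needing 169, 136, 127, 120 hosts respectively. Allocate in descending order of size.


169 hosts -> /24 (254 usable): 192.168.76.0/24
136 hosts -> /24 (254 usable): 192.168.77.0/24
127 hosts -> /24 (254 usable): 192.168.78.0/24
120 hosts -> /25 (126 usable): 192.168.79.0/25
Allocation: 192.168.76.0/24 (169 hosts, 254 usable); 192.168.77.0/24 (136 hosts, 254 usable); 192.168.78.0/24 (127 hosts, 254 usable); 192.168.79.0/25 (120 hosts, 126 usable)


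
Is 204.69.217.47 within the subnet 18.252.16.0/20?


Subnet network: 18.252.16.0
Test IP AND mask: 204.69.208.0
No, 204.69.217.47 is not in 18.252.16.0/20


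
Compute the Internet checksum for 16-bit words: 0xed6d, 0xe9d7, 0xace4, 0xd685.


Sum all words (with carry folding):
+ 0xed6d = 0xed6d
+ 0xe9d7 = 0xd745
+ 0xace4 = 0x842a
+ 0xd685 = 0x5ab0
One's complement: ~0x5ab0
Checksum = 0xa54f


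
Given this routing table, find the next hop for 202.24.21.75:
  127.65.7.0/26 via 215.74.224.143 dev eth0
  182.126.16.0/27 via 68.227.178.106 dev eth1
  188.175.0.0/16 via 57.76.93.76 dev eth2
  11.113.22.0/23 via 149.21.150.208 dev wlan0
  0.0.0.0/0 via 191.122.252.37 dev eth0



Longest prefix match for 202.24.21.75:
  /26 127.65.7.0: no
  /27 182.126.16.0: no
  /16 188.175.0.0: no
  /23 11.113.22.0: no
  /0 0.0.0.0: MATCH
Selected: next-hop 191.122.252.37 via eth0 (matched /0)


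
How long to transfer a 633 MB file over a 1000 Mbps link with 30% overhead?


Effective throughput = 1000 * (1 - 30/100) = 700 Mbps
File size in Mb = 633 * 8 = 5064 Mb
Time = 5064 / 700
Time = 7.2343 seconds


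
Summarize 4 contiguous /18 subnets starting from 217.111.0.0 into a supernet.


Original prefix: /18
Number of subnets: 4 = 2^2
New prefix = 18 - 2 = 16
Supernet: 217.111.0.0/16


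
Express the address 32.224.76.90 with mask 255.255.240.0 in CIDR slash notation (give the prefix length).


Binary: 11111111.11111111.11110000.00000000
Count leading 1s
Prefix: /20


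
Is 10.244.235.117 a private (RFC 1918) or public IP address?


RFC 1918 private ranges:
  10.0.0.0/8 (10.0.0.0 - 10.255.255.255)
  172.16.0.0/12 (172.16.0.0 - 172.31.255.255)
  192.168.0.0/16 (192.168.0.0 - 192.168.255.255)
Private (in 10.0.0.0/8)


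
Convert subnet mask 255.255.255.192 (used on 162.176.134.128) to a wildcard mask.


Subnet mask: 255.255.255.192
Wildcard = 255.255.255.255 - subnet mask
255 - 255 = 0
255 - 255 = 0
255 - 255 = 0
255 - 192 = 63
Wildcard: 0.0.0.63


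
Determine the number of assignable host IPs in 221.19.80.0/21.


Host bits = 32 - 21 = 11
Total addresses = 2^11 = 2048
Usable = total - 2 (network and broadcast)
Usable hosts: 2046


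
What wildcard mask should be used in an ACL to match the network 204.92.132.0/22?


Subnet mask: 255.255.252.0
Wildcard = 255.255.255.255 - subnet mask
255 - 255 = 0
255 - 255 = 0
255 - 252 = 3
255 - 0 = 255
Wildcard: 0.0.3.255


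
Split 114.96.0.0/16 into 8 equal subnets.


New prefix = 16 + 3 = 19
Each subnet has 8192 addresses
  114.96.0.0/19
  114.96.32.0/19
  114.96.64.0/19
  114.96.96.0/19
  114.96.128.0/19
  114.96.160.0/19
  114.96.192.0/19
  114.96.224.0/19
Subnets: 114.96.0.0/19, 114.96.32.0/19, 114.96.64.0/19, 114.96.96.0/19, 114.96.128.0/19, 114.96.160.0/19, 114.96.192.0/19, 114.96.224.0/19


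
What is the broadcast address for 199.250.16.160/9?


Network: 199.128.0.0/9
Host bits = 23
Set all host bits to 1:
Broadcast: 199.255.255.255


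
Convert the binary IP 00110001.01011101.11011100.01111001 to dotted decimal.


00110001 = 49
01011101 = 93
11011100 = 220
01111001 = 121
IP: 49.93.220.121


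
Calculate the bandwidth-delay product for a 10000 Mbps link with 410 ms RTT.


BDP = bandwidth * RTT
= 10000 Mbps * 410 ms
= 10000 * 1e6 * 410 / 1000 bits
= 4100000000 bits
= 512500000 bytes
= 500488.2812 KB
BDP = 4100000000 bits (512500000 bytes)


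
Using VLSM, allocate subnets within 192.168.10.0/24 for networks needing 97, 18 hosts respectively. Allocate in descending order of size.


97 hosts -> /25 (126 usable): 192.168.10.0/25
18 hosts -> /27 (30 usable): 192.168.10.128/27
Allocation: 192.168.10.0/25 (97 hosts, 126 usable); 192.168.10.128/27 (18 hosts, 30 usable)


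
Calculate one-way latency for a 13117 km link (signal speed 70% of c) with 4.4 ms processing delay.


Speed = 0.7 * 3e5 km/s = 210000 km/s
Propagation delay = 13117 / 210000 = 0.0625 s = 62.4619 ms
Processing delay = 4.4 ms
Total one-way latency = 66.8619 ms


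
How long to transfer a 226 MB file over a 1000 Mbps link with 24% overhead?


Effective throughput = 1000 * (1 - 24/100) = 760 Mbps
File size in Mb = 226 * 8 = 1808 Mb
Time = 1808 / 760
Time = 2.3789 seconds


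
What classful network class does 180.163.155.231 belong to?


First octet: 180
Binary: 10110100
10xxxxxx -> Class B (128-191)
Class B, default mask 255.255.0.0 (/16)


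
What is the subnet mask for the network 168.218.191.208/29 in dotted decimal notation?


/29 means 29 network bits, 3 host bits
Binary: 11111111111111111111111111111000
Mask: 255.255.255.248


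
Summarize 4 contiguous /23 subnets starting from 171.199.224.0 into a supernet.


Original prefix: /23
Number of subnets: 4 = 2^2
New prefix = 23 - 2 = 21
Supernet: 171.199.224.0/21


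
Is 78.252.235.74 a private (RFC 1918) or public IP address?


RFC 1918 private ranges:
  10.0.0.0/8 (10.0.0.0 - 10.255.255.255)
  172.16.0.0/12 (172.16.0.0 - 172.31.255.255)
  192.168.0.0/16 (192.168.0.0 - 192.168.255.255)
Public (not in any RFC 1918 range)


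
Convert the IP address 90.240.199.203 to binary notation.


90 = 01011010
240 = 11110000
199 = 11000111
203 = 11001011
Binary: 01011010.11110000.11000111.11001011


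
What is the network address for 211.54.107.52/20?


IP:   11010011.00110110.01101011.00110100
Mask: 11111111.11111111.11110000.00000000
AND operation:
Net:  11010011.00110110.01100000.00000000
Network: 211.54.96.0/20


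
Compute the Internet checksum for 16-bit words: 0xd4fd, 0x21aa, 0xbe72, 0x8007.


Sum all words (with carry folding):
+ 0xd4fd = 0xd4fd
+ 0x21aa = 0xf6a7
+ 0xbe72 = 0xb51a
+ 0x8007 = 0x3522
One's complement: ~0x3522
Checksum = 0xcadd


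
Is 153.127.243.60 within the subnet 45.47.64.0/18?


Subnet network: 45.47.64.0
Test IP AND mask: 153.127.192.0
No, 153.127.243.60 is not in 45.47.64.0/18


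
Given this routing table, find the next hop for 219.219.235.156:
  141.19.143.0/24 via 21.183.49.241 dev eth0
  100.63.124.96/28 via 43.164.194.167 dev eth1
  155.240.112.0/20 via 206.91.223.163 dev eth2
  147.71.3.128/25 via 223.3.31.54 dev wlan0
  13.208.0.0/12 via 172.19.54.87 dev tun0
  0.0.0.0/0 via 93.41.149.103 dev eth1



Longest prefix match for 219.219.235.156:
  /24 141.19.143.0: no
  /28 100.63.124.96: no
  /20 155.240.112.0: no
  /25 147.71.3.128: no
  /12 13.208.0.0: no
  /0 0.0.0.0: MATCH
Selected: next-hop 93.41.149.103 via eth1 (matched /0)


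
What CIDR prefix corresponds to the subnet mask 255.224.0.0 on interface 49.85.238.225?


Binary: 11111111.11100000.00000000.00000000
Count leading 1s
Prefix: /11


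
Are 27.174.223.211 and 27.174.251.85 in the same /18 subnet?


Mask: 255.255.192.0
27.174.223.211 AND mask = 27.174.192.0
27.174.251.85 AND mask = 27.174.192.0
Yes, same subnet (27.174.192.0)


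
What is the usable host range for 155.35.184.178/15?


Network: 155.34.0.0
Broadcast: 155.35.255.255
First usable = network + 1
Last usable = broadcast - 1
Range: 155.34.0.1 to 155.35.255.254


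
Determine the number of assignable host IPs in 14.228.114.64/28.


Host bits = 32 - 28 = 4
Total addresses = 2^4 = 16
Usable = total - 2 (network and broadcast)
Usable hosts: 14


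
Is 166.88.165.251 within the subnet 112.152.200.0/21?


Subnet network: 112.152.200.0
Test IP AND mask: 166.88.160.0
No, 166.88.165.251 is not in 112.152.200.0/21


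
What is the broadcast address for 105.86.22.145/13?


Network: 105.80.0.0/13
Host bits = 19
Set all host bits to 1:
Broadcast: 105.87.255.255


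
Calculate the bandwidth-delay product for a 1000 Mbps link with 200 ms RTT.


BDP = bandwidth * RTT
= 1000 Mbps * 200 ms
= 1000 * 1e6 * 200 / 1000 bits
= 200000000 bits
= 25000000 bytes
= 24414.0625 KB
BDP = 200000000 bits (25000000 bytes)


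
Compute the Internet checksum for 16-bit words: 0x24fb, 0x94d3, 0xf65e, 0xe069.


Sum all words (with carry folding):
+ 0x24fb = 0x24fb
+ 0x94d3 = 0xb9ce
+ 0xf65e = 0xb02d
+ 0xe069 = 0x9097
One's complement: ~0x9097
Checksum = 0x6f68


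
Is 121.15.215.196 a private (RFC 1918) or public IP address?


RFC 1918 private ranges:
  10.0.0.0/8 (10.0.0.0 - 10.255.255.255)
  172.16.0.0/12 (172.16.0.0 - 172.31.255.255)
  192.168.0.0/16 (192.168.0.0 - 192.168.255.255)
Public (not in any RFC 1918 range)


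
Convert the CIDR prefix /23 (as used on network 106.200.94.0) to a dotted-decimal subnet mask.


/23 means 23 network bits, 9 host bits
Binary: 11111111111111111111111000000000
Mask: 255.255.254.0


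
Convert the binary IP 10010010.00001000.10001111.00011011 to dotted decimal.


10010010 = 146
00001000 = 8
10001111 = 143
00011011 = 27
IP: 146.8.143.27


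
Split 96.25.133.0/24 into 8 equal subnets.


New prefix = 24 + 3 = 27
Each subnet has 32 addresses
  96.25.133.0/27
  96.25.133.32/27
  96.25.133.64/27
  96.25.133.96/27
  96.25.133.128/27
  96.25.133.160/27
  96.25.133.192/27
  96.25.133.224/27
Subnets: 96.25.133.0/27, 96.25.133.32/27, 96.25.133.64/27, 96.25.133.96/27, 96.25.133.128/27, 96.25.133.160/27, 96.25.133.192/27, 96.25.133.224/27


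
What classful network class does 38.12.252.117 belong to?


First octet: 38
Binary: 00100110
0xxxxxxx -> Class A (1-126)
Class A, default mask 255.0.0.0 (/8)


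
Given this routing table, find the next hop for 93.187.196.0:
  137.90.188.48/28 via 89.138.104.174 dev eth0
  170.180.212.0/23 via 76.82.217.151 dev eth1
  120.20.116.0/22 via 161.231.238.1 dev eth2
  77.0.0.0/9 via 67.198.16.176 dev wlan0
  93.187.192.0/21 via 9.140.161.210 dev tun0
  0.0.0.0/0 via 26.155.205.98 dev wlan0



Longest prefix match for 93.187.196.0:
  /28 137.90.188.48: no
  /23 170.180.212.0: no
  /22 120.20.116.0: no
  /9 77.0.0.0: no
  /21 93.187.192.0: MATCH
  /0 0.0.0.0: MATCH
Selected: next-hop 9.140.161.210 via tun0 (matched /21)


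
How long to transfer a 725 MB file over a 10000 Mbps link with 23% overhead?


Effective throughput = 10000 * (1 - 23/100) = 7700 Mbps
File size in Mb = 725 * 8 = 5800 Mb
Time = 5800 / 7700
Time = 0.7532 seconds


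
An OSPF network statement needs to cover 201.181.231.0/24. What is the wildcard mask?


Subnet mask: 255.255.255.0
Wildcard = 255.255.255.255 - subnet mask
255 - 255 = 0
255 - 255 = 0
255 - 255 = 0
255 - 0 = 255
Wildcard: 0.0.0.255


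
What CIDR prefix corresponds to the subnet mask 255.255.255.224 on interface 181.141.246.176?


Binary: 11111111.11111111.11111111.11100000
Count leading 1s
Prefix: /27


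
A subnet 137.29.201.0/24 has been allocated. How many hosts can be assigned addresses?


Host bits = 32 - 24 = 8
Total addresses = 2^8 = 256
Usable = total - 2 (network and broadcast)
Usable hosts: 254


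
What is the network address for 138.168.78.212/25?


IP:   10001010.10101000.01001110.11010100
Mask: 11111111.11111111.11111111.10000000
AND operation:
Net:  10001010.10101000.01001110.10000000
Network: 138.168.78.128/25


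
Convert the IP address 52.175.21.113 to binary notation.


52 = 00110100
175 = 10101111
21 = 00010101
113 = 01110001
Binary: 00110100.10101111.00010101.01110001


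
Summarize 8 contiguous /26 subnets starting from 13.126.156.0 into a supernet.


Original prefix: /26
Number of subnets: 8 = 2^3
New prefix = 26 - 3 = 23
Supernet: 13.126.156.0/23


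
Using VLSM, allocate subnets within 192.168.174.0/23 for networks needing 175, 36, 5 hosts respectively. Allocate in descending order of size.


175 hosts -> /24 (254 usable): 192.168.174.0/24
36 hosts -> /26 (62 usable): 192.168.175.0/26
5 hosts -> /29 (6 usable): 192.168.175.64/29
Allocation: 192.168.174.0/24 (175 hosts, 254 usable); 192.168.175.0/26 (36 hosts, 62 usable); 192.168.175.64/29 (5 hosts, 6 usable)


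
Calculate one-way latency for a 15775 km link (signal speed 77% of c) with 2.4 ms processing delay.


Speed = 0.77 * 3e5 km/s = 231000 km/s
Propagation delay = 15775 / 231000 = 0.0683 s = 68.29 ms
Processing delay = 2.4 ms
Total one-way latency = 70.69 ms


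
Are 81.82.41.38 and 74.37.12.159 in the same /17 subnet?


Mask: 255.255.128.0
81.82.41.38 AND mask = 81.82.0.0
74.37.12.159 AND mask = 74.37.0.0
No, different subnets (81.82.0.0 vs 74.37.0.0)


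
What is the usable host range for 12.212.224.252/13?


Network: 12.208.0.0
Broadcast: 12.215.255.255
First usable = network + 1
Last usable = broadcast - 1
Range: 12.208.0.1 to 12.215.255.254


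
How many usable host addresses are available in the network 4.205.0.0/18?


Host bits = 32 - 18 = 14
Total addresses = 2^14 = 16384
Usable = total - 2 (network and broadcast)
Usable hosts: 16382


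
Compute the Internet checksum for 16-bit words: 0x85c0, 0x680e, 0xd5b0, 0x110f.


Sum all words (with carry folding):
+ 0x85c0 = 0x85c0
+ 0x680e = 0xedce
+ 0xd5b0 = 0xc37f
+ 0x110f = 0xd48e
One's complement: ~0xd48e
Checksum = 0x2b71


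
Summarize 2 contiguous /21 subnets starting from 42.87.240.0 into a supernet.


Original prefix: /21
Number of subnets: 2 = 2^1
New prefix = 21 - 1 = 20
Supernet: 42.87.240.0/20


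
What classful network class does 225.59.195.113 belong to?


First octet: 225
Binary: 11100001
1110xxxx -> Class D (224-239)
Class D (multicast), default mask N/A


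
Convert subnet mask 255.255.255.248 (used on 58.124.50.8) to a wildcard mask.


Subnet mask: 255.255.255.248
Wildcard = 255.255.255.255 - subnet mask
255 - 255 = 0
255 - 255 = 0
255 - 255 = 0
255 - 248 = 7
Wildcard: 0.0.0.7


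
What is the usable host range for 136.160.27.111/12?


Network: 136.160.0.0
Broadcast: 136.175.255.255
First usable = network + 1
Last usable = broadcast - 1
Range: 136.160.0.1 to 136.175.255.254


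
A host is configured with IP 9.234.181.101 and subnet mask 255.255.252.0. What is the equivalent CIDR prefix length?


Binary: 11111111.11111111.11111100.00000000
Count leading 1s
Prefix: /22


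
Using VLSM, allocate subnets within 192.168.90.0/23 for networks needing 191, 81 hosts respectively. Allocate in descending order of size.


191 hosts -> /24 (254 usable): 192.168.90.0/24
81 hosts -> /25 (126 usable): 192.168.91.0/25
Allocation: 192.168.90.0/24 (191 hosts, 254 usable); 192.168.91.0/25 (81 hosts, 126 usable)


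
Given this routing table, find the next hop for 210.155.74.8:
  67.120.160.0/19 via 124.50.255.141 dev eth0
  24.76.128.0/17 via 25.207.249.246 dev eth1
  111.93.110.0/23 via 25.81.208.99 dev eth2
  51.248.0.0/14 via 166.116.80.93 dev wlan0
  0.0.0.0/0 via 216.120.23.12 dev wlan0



Longest prefix match for 210.155.74.8:
  /19 67.120.160.0: no
  /17 24.76.128.0: no
  /23 111.93.110.0: no
  /14 51.248.0.0: no
  /0 0.0.0.0: MATCH
Selected: next-hop 216.120.23.12 via wlan0 (matched /0)


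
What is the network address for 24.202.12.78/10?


IP:   00011000.11001010.00001100.01001110
Mask: 11111111.11000000.00000000.00000000
AND operation:
Net:  00011000.11000000.00000000.00000000
Network: 24.192.0.0/10


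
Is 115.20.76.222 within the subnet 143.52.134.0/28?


Subnet network: 143.52.134.0
Test IP AND mask: 115.20.76.208
No, 115.20.76.222 is not in 143.52.134.0/28


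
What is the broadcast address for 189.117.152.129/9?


Network: 189.0.0.0/9
Host bits = 23
Set all host bits to 1:
Broadcast: 189.127.255.255


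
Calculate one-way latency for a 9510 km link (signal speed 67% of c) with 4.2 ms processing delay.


Speed = 0.67 * 3e5 km/s = 201000 km/s
Propagation delay = 9510 / 201000 = 0.0473 s = 47.3134 ms
Processing delay = 4.2 ms
Total one-way latency = 51.5134 ms


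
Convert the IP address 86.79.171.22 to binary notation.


86 = 01010110
79 = 01001111
171 = 10101011
22 = 00010110
Binary: 01010110.01001111.10101011.00010110


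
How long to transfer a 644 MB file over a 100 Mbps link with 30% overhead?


Effective throughput = 100 * (1 - 30/100) = 70 Mbps
File size in Mb = 644 * 8 = 5152 Mb
Time = 5152 / 70
Time = 73.6 seconds


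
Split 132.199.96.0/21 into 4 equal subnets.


New prefix = 21 + 2 = 23
Each subnet has 512 addresses
  132.199.96.0/23
  132.199.98.0/23
  132.199.100.0/23
  132.199.102.0/23
Subnets: 132.199.96.0/23, 132.199.98.0/23, 132.199.100.0/23, 132.199.102.0/23


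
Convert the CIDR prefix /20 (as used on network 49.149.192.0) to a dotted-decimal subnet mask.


/20 means 20 network bits, 12 host bits
Binary: 11111111111111111111000000000000
Mask: 255.255.240.0


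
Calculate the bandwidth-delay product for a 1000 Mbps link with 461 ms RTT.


BDP = bandwidth * RTT
= 1000 Mbps * 461 ms
= 1000 * 1e6 * 461 / 1000 bits
= 461000000 bits
= 57625000 bytes
= 56274.4141 KB
BDP = 461000000 bits (57625000 bytes)


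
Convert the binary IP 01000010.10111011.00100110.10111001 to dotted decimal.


01000010 = 66
10111011 = 187
00100110 = 38
10111001 = 185
IP: 66.187.38.185


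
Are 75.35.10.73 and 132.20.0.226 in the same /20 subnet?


Mask: 255.255.240.0
75.35.10.73 AND mask = 75.35.0.0
132.20.0.226 AND mask = 132.20.0.0
No, different subnets (75.35.0.0 vs 132.20.0.0)


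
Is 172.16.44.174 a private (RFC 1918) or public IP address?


RFC 1918 private ranges:
  10.0.0.0/8 (10.0.0.0 - 10.255.255.255)
  172.16.0.0/12 (172.16.0.0 - 172.31.255.255)
  192.168.0.0/16 (192.168.0.0 - 192.168.255.255)
Private (in 172.16.0.0/12)


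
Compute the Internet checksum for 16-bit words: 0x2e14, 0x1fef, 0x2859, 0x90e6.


Sum all words (with carry folding):
+ 0x2e14 = 0x2e14
+ 0x1fef = 0x4e03
+ 0x2859 = 0x765c
+ 0x90e6 = 0x0743
One's complement: ~0x0743
Checksum = 0xf8bc


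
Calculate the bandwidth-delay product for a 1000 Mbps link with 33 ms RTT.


BDP = bandwidth * RTT
= 1000 Mbps * 33 ms
= 1000 * 1e6 * 33 / 1000 bits
= 33000000 bits
= 4125000 bytes
= 4028.3203 KB
BDP = 33000000 bits (4125000 bytes)


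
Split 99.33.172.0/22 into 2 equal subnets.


New prefix = 22 + 1 = 23
Each subnet has 512 addresses
  99.33.172.0/23
  99.33.174.0/23
Subnets: 99.33.172.0/23, 99.33.174.0/23


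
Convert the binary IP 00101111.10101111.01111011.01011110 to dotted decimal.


00101111 = 47
10101111 = 175
01111011 = 123
01011110 = 94
IP: 47.175.123.94


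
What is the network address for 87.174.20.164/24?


IP:   01010111.10101110.00010100.10100100
Mask: 11111111.11111111.11111111.00000000
AND operation:
Net:  01010111.10101110.00010100.00000000
Network: 87.174.20.0/24


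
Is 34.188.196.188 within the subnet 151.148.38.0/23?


Subnet network: 151.148.38.0
Test IP AND mask: 34.188.196.0
No, 34.188.196.188 is not in 151.148.38.0/23


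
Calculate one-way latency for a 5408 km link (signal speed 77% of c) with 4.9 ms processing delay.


Speed = 0.77 * 3e5 km/s = 231000 km/s
Propagation delay = 5408 / 231000 = 0.0234 s = 23.4113 ms
Processing delay = 4.9 ms
Total one-way latency = 28.3113 ms


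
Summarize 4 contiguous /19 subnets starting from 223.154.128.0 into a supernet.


Original prefix: /19
Number of subnets: 4 = 2^2
New prefix = 19 - 2 = 17
Supernet: 223.154.128.0/17


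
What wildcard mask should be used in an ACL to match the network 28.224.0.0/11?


Subnet mask: 255.224.0.0
Wildcard = 255.255.255.255 - subnet mask
255 - 255 = 0
255 - 224 = 31
255 - 0 = 255
255 - 0 = 255
Wildcard: 0.31.255.255


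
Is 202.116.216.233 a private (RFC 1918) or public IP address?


RFC 1918 private ranges:
  10.0.0.0/8 (10.0.0.0 - 10.255.255.255)
  172.16.0.0/12 (172.16.0.0 - 172.31.255.255)
  192.168.0.0/16 (192.168.0.0 - 192.168.255.255)
Public (not in any RFC 1918 range)


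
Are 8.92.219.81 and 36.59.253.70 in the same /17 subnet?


Mask: 255.255.128.0
8.92.219.81 AND mask = 8.92.128.0
36.59.253.70 AND mask = 36.59.128.0
No, different subnets (8.92.128.0 vs 36.59.128.0)


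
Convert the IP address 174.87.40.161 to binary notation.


174 = 10101110
87 = 01010111
40 = 00101000
161 = 10100001
Binary: 10101110.01010111.00101000.10100001


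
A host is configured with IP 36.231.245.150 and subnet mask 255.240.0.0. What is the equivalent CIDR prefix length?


Binary: 11111111.11110000.00000000.00000000
Count leading 1s
Prefix: /12


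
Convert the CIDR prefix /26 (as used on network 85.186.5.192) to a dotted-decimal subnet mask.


/26 means 26 network bits, 6 host bits
Binary: 11111111111111111111111111000000
Mask: 255.255.255.192


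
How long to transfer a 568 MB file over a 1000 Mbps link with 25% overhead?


Effective throughput = 1000 * (1 - 25/100) = 750 Mbps
File size in Mb = 568 * 8 = 4544 Mb
Time = 4544 / 750
Time = 6.0587 seconds


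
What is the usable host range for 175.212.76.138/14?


Network: 175.212.0.0
Broadcast: 175.215.255.255
First usable = network + 1
Last usable = broadcast - 1
Range: 175.212.0.1 to 175.215.255.254


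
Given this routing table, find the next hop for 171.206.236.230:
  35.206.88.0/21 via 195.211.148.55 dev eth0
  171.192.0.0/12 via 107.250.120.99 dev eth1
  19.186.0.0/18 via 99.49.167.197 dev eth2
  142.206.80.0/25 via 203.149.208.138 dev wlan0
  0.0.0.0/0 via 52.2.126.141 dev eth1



Longest prefix match for 171.206.236.230:
  /21 35.206.88.0: no
  /12 171.192.0.0: MATCH
  /18 19.186.0.0: no
  /25 142.206.80.0: no
  /0 0.0.0.0: MATCH
Selected: next-hop 107.250.120.99 via eth1 (matched /12)


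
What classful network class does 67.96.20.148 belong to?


First octet: 67
Binary: 01000011
0xxxxxxx -> Class A (1-126)
Class A, default mask 255.0.0.0 (/8)


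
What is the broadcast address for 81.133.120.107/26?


Network: 81.133.120.64/26
Host bits = 6
Set all host bits to 1:
Broadcast: 81.133.120.127


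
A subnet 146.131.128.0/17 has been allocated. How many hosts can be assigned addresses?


Host bits = 32 - 17 = 15
Total addresses = 2^15 = 32768
Usable = total - 2 (network and broadcast)
Usable hosts: 32766


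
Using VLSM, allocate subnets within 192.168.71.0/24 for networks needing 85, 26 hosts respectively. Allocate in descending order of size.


85 hosts -> /25 (126 usable): 192.168.71.0/25
26 hosts -> /27 (30 usable): 192.168.71.128/27
Allocation: 192.168.71.0/25 (85 hosts, 126 usable); 192.168.71.128/27 (26 hosts, 30 usable)


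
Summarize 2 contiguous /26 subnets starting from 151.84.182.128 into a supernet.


Original prefix: /26
Number of subnets: 2 = 2^1
New prefix = 26 - 1 = 25
Supernet: 151.84.182.128/25


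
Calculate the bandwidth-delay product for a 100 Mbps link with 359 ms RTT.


BDP = bandwidth * RTT
= 100 Mbps * 359 ms
= 100 * 1e6 * 359 / 1000 bits
= 35900000 bits
= 4487500 bytes
= 4382.3242 KB
BDP = 35900000 bits (4487500 bytes)
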